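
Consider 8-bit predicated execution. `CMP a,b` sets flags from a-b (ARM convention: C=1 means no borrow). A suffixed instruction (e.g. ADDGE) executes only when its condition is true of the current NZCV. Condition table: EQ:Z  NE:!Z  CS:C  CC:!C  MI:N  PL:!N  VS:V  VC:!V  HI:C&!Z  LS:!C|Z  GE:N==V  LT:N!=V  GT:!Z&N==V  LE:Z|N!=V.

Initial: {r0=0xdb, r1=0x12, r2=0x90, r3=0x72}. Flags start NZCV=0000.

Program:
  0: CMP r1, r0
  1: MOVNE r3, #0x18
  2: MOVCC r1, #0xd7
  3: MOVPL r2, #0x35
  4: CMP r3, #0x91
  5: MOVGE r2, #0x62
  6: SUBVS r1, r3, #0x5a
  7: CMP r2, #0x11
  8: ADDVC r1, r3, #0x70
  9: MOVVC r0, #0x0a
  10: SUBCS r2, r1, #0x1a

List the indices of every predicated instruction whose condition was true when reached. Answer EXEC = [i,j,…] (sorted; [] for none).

[0] flags=0000 → (cmp)
[1] flags=0000 NE?T → r3=0x18
[2] flags=0000 CC?T → r1=0xd7
[3] flags=0000 PL?T → r2=0x35
[4] flags=1001 → (cmp)
[5] flags=1001 GE?T → r2=0x62
[6] flags=1001 VS?T → r1=0xbe
[7] flags=0010 → (cmp)
[8] flags=0010 VC?T → r1=0x88
[9] flags=0010 VC?T → r0=0x0a
[10] flags=0010 CS?T → r2=0x6e

EXEC = [1,2,3,5,6,8,9,10]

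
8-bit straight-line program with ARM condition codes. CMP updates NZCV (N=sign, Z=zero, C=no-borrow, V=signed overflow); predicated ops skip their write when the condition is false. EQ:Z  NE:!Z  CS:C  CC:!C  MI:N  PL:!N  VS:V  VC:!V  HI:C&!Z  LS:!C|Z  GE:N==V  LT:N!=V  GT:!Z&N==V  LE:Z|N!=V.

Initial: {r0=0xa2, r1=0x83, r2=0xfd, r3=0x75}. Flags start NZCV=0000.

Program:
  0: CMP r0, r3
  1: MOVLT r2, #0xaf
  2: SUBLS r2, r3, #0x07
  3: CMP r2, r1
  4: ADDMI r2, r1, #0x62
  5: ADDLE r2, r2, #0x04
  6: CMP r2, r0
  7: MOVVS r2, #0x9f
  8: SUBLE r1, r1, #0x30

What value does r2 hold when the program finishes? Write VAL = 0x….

VAL = 0xaf

[0] flags=0011 → (cmp)
[1] flags=0011 LT?T → r2=0xaf
[2] flags=0011 LS?F → skip
[3] flags=0010 → (cmp)
[4] flags=0010 MI?F → skip
[5] flags=0010 LE?F → skip
[6] flags=0010 → (cmp)
[7] flags=0010 VS?F → skip
[8] flags=0010 LE?F → skip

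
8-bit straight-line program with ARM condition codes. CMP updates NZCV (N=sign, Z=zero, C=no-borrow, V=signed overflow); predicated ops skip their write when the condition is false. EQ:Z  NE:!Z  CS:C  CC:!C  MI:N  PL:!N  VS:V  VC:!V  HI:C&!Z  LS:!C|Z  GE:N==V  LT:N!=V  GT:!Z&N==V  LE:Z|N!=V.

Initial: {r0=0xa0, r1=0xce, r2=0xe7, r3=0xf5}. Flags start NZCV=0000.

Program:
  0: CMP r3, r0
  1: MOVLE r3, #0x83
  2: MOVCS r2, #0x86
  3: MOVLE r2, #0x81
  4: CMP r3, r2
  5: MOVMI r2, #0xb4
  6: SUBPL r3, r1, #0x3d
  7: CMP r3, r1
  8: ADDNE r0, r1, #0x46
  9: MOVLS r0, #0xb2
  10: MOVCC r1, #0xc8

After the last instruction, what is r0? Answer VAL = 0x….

VAL = 0xb2

0: ✓ CMP  NZCV=0010
1: · MOVLE
2: ✓ MOVCS  r2←0x86
3: · MOVLE
4: ✓ CMP  NZCV=0010
5: · MOVMI
6: ✓ SUBPL  r3←0x91
7: ✓ CMP  NZCV=1000
8: ✓ ADDNE  r0←0x14
9: ✓ MOVLS  r0←0xb2
10: ✓ MOVCC  r1←0xc8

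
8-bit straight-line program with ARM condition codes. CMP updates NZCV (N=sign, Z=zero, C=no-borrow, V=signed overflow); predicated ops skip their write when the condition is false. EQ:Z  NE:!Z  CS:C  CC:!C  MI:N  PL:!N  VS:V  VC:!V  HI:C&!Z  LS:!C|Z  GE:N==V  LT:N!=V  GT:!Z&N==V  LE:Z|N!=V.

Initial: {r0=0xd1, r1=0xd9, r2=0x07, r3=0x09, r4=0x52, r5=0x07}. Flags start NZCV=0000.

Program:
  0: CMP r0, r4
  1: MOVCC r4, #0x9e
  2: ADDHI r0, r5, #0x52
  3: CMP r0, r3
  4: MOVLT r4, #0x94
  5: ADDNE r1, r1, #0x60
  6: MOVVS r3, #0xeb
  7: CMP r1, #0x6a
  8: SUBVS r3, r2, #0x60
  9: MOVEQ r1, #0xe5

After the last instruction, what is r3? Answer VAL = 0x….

[0] flags=0011 → (cmp)
[1] flags=0011 CC?F → skip
[2] flags=0011 HI?T → r0=0x59
[3] flags=0010 → (cmp)
[4] flags=0010 LT?F → skip
[5] flags=0010 NE?T → r1=0x39
[6] flags=0010 VS?F → skip
[7] flags=1000 → (cmp)
[8] flags=1000 VS?F → skip
[9] flags=1000 EQ?F → skip

VAL = 0x09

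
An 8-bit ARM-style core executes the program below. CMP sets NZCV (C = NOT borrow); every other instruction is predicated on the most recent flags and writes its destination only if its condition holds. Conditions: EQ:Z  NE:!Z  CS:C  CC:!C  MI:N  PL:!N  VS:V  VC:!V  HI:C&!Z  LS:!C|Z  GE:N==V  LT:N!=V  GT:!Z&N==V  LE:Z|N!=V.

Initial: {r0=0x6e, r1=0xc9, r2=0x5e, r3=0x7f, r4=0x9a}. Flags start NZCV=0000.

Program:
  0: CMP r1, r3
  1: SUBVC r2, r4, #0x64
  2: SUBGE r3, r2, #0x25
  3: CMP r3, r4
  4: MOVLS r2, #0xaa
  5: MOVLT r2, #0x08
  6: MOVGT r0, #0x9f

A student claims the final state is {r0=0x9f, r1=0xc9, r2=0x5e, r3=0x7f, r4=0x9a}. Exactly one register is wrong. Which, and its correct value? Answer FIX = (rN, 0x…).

FIX = (r2, 0xaa)

[0] flags=0011 → (cmp)
[1] flags=0011 VC?F → skip
[2] flags=0011 GE?F → skip
[3] flags=1001 → (cmp)
[4] flags=1001 LS?T → r2=0xaa
[5] flags=1001 LT?F → skip
[6] flags=1001 GT?T → r0=0x9f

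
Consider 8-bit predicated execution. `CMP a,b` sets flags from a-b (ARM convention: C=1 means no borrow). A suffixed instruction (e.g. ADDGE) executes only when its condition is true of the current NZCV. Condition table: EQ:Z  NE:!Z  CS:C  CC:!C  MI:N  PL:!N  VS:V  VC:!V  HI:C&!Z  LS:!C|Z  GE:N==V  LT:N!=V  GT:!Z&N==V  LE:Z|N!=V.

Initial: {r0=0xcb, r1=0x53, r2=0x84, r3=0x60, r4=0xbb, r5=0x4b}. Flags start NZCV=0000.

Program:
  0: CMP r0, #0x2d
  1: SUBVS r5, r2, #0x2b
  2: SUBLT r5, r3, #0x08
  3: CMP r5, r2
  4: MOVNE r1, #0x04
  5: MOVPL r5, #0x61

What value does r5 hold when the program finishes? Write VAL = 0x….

0: ✓ CMP  NZCV=1010
1: · SUBVS
2: ✓ SUBLT  r5←0x58
3: ✓ CMP  NZCV=1001
4: ✓ MOVNE  r1←0x04
5: · MOVPL

VAL = 0x58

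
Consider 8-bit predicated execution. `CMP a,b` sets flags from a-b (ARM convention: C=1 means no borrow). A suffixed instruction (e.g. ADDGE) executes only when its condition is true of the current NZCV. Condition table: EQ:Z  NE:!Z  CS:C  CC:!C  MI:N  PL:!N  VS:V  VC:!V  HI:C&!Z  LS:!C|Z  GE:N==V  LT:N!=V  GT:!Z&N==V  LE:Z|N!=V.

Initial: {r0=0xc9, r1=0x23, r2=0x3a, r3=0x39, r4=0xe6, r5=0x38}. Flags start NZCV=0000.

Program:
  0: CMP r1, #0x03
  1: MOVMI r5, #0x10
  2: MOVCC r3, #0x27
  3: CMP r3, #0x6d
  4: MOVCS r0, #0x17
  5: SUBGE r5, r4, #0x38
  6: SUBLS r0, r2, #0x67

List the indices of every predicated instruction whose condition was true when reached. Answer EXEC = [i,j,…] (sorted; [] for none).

EXEC = [6]

0: ✓ CMP  NZCV=0010
1: · MOVMI
2: · MOVCC
3: ✓ CMP  NZCV=1000
4: · MOVCS
5: · SUBGE
6: ✓ SUBLS  r0←0xd3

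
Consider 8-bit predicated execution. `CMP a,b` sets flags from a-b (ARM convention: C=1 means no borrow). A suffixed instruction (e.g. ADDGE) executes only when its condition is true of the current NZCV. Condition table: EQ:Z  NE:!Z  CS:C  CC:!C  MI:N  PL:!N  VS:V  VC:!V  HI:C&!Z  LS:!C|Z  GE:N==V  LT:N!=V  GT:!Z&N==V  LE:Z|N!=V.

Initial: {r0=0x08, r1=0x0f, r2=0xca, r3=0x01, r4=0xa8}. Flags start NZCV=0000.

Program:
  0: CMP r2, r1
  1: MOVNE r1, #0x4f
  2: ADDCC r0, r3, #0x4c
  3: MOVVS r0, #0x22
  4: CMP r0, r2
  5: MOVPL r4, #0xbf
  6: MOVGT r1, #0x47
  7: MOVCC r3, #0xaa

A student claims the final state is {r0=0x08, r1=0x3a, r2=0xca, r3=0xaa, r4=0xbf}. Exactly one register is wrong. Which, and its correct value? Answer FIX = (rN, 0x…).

FIX = (r1, 0x47)

[0] flags=1010 → (cmp)
[1] flags=1010 NE?T → r1=0x4f
[2] flags=1010 CC?F → skip
[3] flags=1010 VS?F → skip
[4] flags=0000 → (cmp)
[5] flags=0000 PL?T → r4=0xbf
[6] flags=0000 GT?T → r1=0x47
[7] flags=0000 CC?T → r3=0xaa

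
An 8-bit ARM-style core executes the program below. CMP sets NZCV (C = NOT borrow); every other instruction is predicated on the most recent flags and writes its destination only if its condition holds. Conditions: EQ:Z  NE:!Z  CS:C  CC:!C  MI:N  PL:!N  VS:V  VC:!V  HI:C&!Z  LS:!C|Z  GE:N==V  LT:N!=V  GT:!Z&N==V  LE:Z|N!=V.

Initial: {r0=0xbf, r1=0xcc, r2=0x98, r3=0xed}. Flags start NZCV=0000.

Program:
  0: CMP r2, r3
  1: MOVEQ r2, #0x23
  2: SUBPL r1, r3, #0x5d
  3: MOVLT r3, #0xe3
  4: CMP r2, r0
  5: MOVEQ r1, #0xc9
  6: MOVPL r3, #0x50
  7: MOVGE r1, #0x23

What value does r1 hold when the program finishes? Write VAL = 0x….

0: ✓ CMP  NZCV=1000
1: · MOVEQ
2: · SUBPL
3: ✓ MOVLT  r3←0xe3
4: ✓ CMP  NZCV=1000
5: · MOVEQ
6: · MOVPL
7: · MOVGE

VAL = 0xcc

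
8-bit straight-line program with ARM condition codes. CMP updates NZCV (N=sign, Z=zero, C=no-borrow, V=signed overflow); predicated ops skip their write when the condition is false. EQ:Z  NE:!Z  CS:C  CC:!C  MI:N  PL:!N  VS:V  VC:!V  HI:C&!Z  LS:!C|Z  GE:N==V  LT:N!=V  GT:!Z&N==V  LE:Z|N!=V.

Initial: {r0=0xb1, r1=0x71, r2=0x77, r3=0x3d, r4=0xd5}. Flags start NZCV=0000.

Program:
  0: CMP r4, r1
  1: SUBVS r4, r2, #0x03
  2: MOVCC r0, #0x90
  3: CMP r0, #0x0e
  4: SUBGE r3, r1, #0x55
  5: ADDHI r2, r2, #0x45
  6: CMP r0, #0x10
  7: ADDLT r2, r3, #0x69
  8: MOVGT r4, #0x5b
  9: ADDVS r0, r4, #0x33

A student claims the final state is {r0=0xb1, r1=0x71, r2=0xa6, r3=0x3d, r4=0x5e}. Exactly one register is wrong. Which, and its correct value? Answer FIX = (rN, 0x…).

[0] flags=0011 → (cmp)
[1] flags=0011 VS?T → r4=0x74
[2] flags=0011 CC?F → skip
[3] flags=1010 → (cmp)
[4] flags=1010 GE?F → skip
[5] flags=1010 HI?T → r2=0xbc
[6] flags=1010 → (cmp)
[7] flags=1010 LT?T → r2=0xa6
[8] flags=1010 GT?F → skip
[9] flags=1010 VS?F → skip

FIX = (r4, 0x74)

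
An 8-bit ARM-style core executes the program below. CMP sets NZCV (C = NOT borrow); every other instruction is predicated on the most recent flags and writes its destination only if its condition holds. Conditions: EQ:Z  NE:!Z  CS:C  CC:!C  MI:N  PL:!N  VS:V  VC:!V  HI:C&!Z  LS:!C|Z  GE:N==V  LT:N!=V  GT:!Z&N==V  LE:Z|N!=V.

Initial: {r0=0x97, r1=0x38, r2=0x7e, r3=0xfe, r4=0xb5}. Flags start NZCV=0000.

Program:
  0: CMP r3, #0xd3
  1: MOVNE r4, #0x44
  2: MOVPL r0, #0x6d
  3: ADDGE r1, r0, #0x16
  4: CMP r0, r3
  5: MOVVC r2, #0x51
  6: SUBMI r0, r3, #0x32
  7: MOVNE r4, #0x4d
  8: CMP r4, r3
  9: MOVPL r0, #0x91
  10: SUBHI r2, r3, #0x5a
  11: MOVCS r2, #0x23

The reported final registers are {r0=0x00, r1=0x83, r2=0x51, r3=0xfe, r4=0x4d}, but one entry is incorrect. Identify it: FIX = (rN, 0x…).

[0] flags=0010 → (cmp)
[1] flags=0010 NE?T → r4=0x44
[2] flags=0010 PL?T → r0=0x6d
[3] flags=0010 GE?T → r1=0x83
[4] flags=0000 → (cmp)
[5] flags=0000 VC?T → r2=0x51
[6] flags=0000 MI?F → skip
[7] flags=0000 NE?T → r4=0x4d
[8] flags=0000 → (cmp)
[9] flags=0000 PL?T → r0=0x91
[10] flags=0000 HI?F → skip
[11] flags=0000 CS?F → skip

FIX = (r0, 0x91)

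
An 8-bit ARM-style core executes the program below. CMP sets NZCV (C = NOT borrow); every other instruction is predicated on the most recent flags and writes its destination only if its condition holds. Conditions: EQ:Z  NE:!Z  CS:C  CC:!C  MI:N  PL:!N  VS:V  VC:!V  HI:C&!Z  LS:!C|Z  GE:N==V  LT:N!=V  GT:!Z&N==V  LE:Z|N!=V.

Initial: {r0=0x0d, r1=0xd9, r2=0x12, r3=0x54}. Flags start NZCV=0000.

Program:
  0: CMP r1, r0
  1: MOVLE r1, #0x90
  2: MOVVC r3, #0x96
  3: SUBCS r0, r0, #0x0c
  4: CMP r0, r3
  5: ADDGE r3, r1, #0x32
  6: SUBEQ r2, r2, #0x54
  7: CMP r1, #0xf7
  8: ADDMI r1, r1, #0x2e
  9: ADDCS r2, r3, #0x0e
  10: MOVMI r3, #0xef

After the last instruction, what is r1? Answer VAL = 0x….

[0] flags=1010 → (cmp)
[1] flags=1010 LE?T → r1=0x90
[2] flags=1010 VC?T → r3=0x96
[3] flags=1010 CS?T → r0=0x01
[4] flags=0000 → (cmp)
[5] flags=0000 GE?T → r3=0xc2
[6] flags=0000 EQ?F → skip
[7] flags=1000 → (cmp)
[8] flags=1000 MI?T → r1=0xbe
[9] flags=1000 CS?F → skip
[10] flags=1000 MI?T → r3=0xef

VAL = 0xbe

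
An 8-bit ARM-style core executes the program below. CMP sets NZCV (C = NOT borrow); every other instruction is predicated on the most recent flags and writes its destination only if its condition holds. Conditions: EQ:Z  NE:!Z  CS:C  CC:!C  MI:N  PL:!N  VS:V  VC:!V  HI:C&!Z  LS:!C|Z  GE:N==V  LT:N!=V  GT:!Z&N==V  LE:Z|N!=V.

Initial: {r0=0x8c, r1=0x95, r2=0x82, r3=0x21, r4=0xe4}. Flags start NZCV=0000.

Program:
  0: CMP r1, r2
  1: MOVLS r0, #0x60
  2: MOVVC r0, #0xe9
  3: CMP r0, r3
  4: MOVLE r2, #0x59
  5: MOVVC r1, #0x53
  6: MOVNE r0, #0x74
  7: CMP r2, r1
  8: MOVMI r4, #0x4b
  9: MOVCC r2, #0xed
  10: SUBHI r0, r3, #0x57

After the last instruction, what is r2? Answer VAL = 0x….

VAL = 0x59

0: ✓ CMP  NZCV=0010
1: · MOVLS
2: ✓ MOVVC  r0←0xe9
3: ✓ CMP  NZCV=1010
4: ✓ MOVLE  r2←0x59
5: ✓ MOVVC  r1←0x53
6: ✓ MOVNE  r0←0x74
7: ✓ CMP  NZCV=0010
8: · MOVMI
9: · MOVCC
10: ✓ SUBHI  r0←0xca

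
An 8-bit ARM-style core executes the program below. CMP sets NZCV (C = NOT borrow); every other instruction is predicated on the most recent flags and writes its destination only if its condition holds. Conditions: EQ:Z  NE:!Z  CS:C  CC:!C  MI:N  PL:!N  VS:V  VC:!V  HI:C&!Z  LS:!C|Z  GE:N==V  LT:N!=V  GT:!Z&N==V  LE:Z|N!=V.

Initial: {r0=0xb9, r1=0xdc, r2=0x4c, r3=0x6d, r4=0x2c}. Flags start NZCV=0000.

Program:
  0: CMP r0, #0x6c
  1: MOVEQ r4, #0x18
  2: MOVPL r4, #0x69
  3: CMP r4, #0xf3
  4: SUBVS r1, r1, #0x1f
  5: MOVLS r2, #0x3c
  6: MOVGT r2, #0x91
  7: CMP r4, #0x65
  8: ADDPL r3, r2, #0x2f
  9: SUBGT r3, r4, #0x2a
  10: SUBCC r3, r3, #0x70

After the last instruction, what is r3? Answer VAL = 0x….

[0] flags=0011 → (cmp)
[1] flags=0011 EQ?F → skip
[2] flags=0011 PL?T → r4=0x69
[3] flags=0000 → (cmp)
[4] flags=0000 VS?F → skip
[5] flags=0000 LS?T → r2=0x3c
[6] flags=0000 GT?T → r2=0x91
[7] flags=0010 → (cmp)
[8] flags=0010 PL?T → r3=0xc0
[9] flags=0010 GT?T → r3=0x3f
[10] flags=0010 CC?F → skip

VAL = 0x3f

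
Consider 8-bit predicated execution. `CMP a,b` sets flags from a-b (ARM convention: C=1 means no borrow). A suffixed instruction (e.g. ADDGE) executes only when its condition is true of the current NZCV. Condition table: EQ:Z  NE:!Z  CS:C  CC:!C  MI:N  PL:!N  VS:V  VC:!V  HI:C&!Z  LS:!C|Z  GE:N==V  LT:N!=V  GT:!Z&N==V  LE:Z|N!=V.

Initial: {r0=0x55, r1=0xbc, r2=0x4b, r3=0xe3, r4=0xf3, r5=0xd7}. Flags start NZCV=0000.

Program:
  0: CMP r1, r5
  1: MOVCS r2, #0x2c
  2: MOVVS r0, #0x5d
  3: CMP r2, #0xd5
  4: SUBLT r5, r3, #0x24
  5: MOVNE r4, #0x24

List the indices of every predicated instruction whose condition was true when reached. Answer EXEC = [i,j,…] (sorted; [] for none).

[0] flags=1000 → (cmp)
[1] flags=1000 CS?F → skip
[2] flags=1000 VS?F → skip
[3] flags=0000 → (cmp)
[4] flags=0000 LT?F → skip
[5] flags=0000 NE?T → r4=0x24

EXEC = [5]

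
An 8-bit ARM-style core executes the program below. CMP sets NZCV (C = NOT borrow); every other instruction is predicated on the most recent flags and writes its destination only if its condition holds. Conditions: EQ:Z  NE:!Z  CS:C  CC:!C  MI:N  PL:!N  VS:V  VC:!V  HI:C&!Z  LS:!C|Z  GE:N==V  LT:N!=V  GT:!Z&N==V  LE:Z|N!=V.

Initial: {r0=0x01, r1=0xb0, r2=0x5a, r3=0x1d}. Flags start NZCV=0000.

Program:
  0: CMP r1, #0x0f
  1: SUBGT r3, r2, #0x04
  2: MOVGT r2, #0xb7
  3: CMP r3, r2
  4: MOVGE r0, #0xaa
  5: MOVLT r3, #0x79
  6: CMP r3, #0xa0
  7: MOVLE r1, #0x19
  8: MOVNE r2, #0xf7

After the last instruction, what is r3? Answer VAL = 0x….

VAL = 0x79

0: ✓ CMP  NZCV=1010
1: · SUBGT
2: · MOVGT
3: ✓ CMP  NZCV=1000
4: · MOVGE
5: ✓ MOVLT  r3←0x79
6: ✓ CMP  NZCV=1001
7: · MOVLE
8: ✓ MOVNE  r2←0xf7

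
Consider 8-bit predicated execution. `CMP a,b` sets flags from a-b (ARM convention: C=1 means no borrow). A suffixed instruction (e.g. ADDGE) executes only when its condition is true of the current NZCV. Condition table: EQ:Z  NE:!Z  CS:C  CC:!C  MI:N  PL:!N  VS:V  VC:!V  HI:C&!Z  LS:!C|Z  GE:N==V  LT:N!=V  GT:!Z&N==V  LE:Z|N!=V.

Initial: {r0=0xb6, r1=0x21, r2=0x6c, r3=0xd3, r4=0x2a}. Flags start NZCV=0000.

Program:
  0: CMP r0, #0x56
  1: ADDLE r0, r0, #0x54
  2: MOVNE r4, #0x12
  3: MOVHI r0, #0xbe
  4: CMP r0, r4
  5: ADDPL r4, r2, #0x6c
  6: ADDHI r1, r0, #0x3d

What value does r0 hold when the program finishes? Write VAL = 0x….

0: ✓ CMP  NZCV=0011
1: ✓ ADDLE  r0←0x0a
2: ✓ MOVNE  r4←0x12
3: ✓ MOVHI  r0←0xbe
4: ✓ CMP  NZCV=1010
5: · ADDPL
6: ✓ ADDHI  r1←0xfb

VAL = 0xbe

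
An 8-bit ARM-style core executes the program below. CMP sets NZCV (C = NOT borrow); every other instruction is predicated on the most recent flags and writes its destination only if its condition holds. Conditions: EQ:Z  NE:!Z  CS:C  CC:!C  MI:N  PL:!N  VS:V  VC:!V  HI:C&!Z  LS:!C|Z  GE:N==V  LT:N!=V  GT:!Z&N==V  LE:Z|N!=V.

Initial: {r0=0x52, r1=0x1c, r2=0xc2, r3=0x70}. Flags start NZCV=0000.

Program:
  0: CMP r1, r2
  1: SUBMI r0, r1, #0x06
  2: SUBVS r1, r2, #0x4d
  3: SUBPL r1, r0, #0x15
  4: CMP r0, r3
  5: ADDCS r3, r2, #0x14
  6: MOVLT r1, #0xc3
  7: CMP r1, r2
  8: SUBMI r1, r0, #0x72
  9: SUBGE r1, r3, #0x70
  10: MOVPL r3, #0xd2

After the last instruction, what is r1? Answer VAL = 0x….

[0] flags=0000 → (cmp)
[1] flags=0000 MI?F → skip
[2] flags=0000 VS?F → skip
[3] flags=0000 PL?T → r1=0x3d
[4] flags=1000 → (cmp)
[5] flags=1000 CS?F → skip
[6] flags=1000 LT?T → r1=0xc3
[7] flags=0010 → (cmp)
[8] flags=0010 MI?F → skip
[9] flags=0010 GE?T → r1=0x00
[10] flags=0010 PL?T → r3=0xd2

VAL = 0x00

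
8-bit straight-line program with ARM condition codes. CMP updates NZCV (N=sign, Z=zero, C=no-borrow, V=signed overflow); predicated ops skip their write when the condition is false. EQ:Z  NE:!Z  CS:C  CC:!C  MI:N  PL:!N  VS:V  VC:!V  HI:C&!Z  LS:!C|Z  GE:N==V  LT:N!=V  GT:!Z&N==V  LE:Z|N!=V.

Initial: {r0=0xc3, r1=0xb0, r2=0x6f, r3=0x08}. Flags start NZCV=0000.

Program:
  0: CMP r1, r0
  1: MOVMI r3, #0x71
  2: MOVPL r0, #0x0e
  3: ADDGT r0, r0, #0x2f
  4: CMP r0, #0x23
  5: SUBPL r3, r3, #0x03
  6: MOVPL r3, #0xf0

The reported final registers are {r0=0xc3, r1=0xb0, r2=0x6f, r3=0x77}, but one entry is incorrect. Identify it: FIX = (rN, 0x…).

FIX = (r3, 0x71)

0: ✓ CMP  NZCV=1000
1: ✓ MOVMI  r3←0x71
2: · MOVPL
3: · ADDGT
4: ✓ CMP  NZCV=1010
5: · SUBPL
6: · MOVPL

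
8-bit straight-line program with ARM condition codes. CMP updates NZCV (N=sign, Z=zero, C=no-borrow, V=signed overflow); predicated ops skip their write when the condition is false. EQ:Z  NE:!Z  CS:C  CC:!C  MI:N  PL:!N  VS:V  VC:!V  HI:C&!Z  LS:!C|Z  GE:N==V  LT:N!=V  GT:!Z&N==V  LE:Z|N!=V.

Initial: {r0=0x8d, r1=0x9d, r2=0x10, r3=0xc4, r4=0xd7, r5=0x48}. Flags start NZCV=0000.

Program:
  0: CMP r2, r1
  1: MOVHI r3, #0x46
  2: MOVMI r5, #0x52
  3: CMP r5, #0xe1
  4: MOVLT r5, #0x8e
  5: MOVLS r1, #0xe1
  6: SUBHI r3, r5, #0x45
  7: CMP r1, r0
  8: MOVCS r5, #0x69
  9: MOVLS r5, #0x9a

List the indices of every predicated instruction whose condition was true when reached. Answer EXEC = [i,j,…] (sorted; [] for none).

EXEC = [5,8]

0: ✓ CMP  NZCV=0000
1: · MOVHI
2: · MOVMI
3: ✓ CMP  NZCV=0000
4: · MOVLT
5: ✓ MOVLS  r1←0xe1
6: · SUBHI
7: ✓ CMP  NZCV=0010
8: ✓ MOVCS  r5←0x69
9: · MOVLS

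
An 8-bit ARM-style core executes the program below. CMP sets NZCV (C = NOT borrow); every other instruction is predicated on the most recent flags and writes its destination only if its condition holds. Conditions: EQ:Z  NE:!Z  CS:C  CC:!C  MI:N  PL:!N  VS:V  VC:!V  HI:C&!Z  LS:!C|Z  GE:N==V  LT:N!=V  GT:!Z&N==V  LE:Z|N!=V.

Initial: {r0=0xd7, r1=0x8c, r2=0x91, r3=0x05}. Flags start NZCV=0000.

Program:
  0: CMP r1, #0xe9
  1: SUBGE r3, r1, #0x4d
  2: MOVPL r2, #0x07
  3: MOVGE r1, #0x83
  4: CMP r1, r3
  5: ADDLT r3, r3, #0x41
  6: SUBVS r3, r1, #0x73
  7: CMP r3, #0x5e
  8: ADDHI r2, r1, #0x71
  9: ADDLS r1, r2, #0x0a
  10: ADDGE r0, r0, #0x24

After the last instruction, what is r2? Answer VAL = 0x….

VAL = 0x91

[0] flags=1000 → (cmp)
[1] flags=1000 GE?F → skip
[2] flags=1000 PL?F → skip
[3] flags=1000 GE?F → skip
[4] flags=1010 → (cmp)
[5] flags=1010 LT?T → r3=0x46
[6] flags=1010 VS?F → skip
[7] flags=1000 → (cmp)
[8] flags=1000 HI?F → skip
[9] flags=1000 LS?T → r1=0x9b
[10] flags=1000 GE?F → skip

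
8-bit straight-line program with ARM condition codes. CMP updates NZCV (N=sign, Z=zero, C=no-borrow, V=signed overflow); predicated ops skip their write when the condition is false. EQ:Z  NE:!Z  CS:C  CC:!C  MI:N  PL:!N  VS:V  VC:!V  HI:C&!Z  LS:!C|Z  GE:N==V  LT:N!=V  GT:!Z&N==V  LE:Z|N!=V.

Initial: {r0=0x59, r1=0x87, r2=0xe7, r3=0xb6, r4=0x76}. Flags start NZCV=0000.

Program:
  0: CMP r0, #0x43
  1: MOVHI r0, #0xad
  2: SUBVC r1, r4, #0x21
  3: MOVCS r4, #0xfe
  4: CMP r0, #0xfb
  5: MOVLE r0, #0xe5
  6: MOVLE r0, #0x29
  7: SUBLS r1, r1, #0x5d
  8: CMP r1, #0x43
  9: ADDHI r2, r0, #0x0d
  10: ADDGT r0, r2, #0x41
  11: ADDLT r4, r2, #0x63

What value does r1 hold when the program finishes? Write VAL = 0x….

0: ✓ CMP  NZCV=0010
1: ✓ MOVHI  r0←0xad
2: ✓ SUBVC  r1←0x55
3: ✓ MOVCS  r4←0xfe
4: ✓ CMP  NZCV=1000
5: ✓ MOVLE  r0←0xe5
6: ✓ MOVLE  r0←0x29
7: ✓ SUBLS  r1←0xf8
8: ✓ CMP  NZCV=1010
9: ✓ ADDHI  r2←0x36
10: · ADDGT
11: ✓ ADDLT  r4←0x99

VAL = 0xf8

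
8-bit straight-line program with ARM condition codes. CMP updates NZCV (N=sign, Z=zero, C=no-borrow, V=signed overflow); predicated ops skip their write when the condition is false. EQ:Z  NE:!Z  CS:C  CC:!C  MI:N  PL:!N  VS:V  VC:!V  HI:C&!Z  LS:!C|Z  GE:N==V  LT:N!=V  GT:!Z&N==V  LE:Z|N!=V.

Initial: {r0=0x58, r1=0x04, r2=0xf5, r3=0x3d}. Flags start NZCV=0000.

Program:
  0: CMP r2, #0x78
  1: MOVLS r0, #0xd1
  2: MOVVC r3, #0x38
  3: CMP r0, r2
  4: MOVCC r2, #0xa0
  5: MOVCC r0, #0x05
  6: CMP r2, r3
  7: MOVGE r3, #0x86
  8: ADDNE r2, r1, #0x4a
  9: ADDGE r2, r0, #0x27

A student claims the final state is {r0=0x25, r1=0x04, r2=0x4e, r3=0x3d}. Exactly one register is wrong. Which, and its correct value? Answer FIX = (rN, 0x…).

[0] flags=0011 → (cmp)
[1] flags=0011 LS?F → skip
[2] flags=0011 VC?F → skip
[3] flags=0000 → (cmp)
[4] flags=0000 CC?T → r2=0xa0
[5] flags=0000 CC?T → r0=0x05
[6] flags=0011 → (cmp)
[7] flags=0011 GE?F → skip
[8] flags=0011 NE?T → r2=0x4e
[9] flags=0011 GE?F → skip

FIX = (r0, 0x05)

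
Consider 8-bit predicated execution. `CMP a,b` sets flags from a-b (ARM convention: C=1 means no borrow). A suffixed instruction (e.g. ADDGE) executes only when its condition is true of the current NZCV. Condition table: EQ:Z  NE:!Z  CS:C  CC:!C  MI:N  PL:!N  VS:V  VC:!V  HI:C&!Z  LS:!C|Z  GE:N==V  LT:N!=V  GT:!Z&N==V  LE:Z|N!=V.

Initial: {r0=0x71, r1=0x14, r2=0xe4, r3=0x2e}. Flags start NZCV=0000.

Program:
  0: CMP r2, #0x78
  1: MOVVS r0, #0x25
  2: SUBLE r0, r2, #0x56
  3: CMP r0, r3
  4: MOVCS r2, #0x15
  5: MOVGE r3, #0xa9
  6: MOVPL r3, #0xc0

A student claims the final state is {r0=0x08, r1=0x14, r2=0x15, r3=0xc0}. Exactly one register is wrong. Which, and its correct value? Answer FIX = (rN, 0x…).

0: ✓ CMP  NZCV=0011
1: ✓ MOVVS  r0←0x25
2: ✓ SUBLE  r0←0x8e
3: ✓ CMP  NZCV=0011
4: ✓ MOVCS  r2←0x15
5: · MOVGE
6: ✓ MOVPL  r3←0xc0

FIX = (r0, 0x8e)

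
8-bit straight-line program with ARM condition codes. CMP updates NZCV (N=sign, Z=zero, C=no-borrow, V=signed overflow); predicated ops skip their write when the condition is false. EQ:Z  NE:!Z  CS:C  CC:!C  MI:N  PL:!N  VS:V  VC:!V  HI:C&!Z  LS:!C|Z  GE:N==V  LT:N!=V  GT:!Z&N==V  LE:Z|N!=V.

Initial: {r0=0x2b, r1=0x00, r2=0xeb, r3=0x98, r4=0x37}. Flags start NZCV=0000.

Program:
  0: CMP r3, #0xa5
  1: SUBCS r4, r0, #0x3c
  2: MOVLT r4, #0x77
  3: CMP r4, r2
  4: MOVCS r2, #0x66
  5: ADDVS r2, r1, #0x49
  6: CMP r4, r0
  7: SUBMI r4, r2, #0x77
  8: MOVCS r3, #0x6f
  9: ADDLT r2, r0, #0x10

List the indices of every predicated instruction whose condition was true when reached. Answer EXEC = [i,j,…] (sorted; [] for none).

EXEC = [2,5,8]

0: ✓ CMP  NZCV=1000
1: · SUBCS
2: ✓ MOVLT  r4←0x77
3: ✓ CMP  NZCV=1001
4: · MOVCS
5: ✓ ADDVS  r2←0x49
6: ✓ CMP  NZCV=0010
7: · SUBMI
8: ✓ MOVCS  r3←0x6f
9: · ADDLT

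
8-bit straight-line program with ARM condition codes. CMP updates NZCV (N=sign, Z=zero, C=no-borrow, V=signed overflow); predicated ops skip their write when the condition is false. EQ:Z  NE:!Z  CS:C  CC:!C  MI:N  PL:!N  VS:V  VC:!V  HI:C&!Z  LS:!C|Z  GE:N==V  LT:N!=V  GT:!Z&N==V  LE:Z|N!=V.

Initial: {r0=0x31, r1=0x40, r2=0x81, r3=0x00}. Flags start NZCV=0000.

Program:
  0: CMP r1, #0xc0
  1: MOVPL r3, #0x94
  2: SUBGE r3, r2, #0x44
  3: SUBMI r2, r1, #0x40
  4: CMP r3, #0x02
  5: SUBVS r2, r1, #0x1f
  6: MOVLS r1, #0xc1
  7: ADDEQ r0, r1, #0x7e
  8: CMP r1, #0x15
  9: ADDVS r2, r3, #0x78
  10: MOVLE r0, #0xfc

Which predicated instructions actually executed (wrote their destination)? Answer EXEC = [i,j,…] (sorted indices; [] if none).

EXEC = [2,3]

0: ✓ CMP  NZCV=1001
1: · MOVPL
2: ✓ SUBGE  r3←0x3d
3: ✓ SUBMI  r2←0x00
4: ✓ CMP  NZCV=0010
5: · SUBVS
6: · MOVLS
7: · ADDEQ
8: ✓ CMP  NZCV=0010
9: · ADDVS
10: · MOVLE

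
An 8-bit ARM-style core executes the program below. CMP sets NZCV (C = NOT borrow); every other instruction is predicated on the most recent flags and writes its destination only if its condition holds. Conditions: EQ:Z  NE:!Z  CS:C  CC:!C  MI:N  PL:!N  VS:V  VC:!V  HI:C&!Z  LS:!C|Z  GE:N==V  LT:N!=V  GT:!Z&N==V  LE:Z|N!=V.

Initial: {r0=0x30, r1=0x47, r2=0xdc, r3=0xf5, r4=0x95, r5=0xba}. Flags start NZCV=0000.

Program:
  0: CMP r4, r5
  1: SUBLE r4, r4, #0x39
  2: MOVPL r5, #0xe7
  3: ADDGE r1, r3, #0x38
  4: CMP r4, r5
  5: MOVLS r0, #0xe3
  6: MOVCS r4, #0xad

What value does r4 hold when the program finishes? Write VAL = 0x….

VAL = 0x5c

0: ✓ CMP  NZCV=1000
1: ✓ SUBLE  r4←0x5c
2: · MOVPL
3: · ADDGE
4: ✓ CMP  NZCV=1001
5: ✓ MOVLS  r0←0xe3
6: · MOVCS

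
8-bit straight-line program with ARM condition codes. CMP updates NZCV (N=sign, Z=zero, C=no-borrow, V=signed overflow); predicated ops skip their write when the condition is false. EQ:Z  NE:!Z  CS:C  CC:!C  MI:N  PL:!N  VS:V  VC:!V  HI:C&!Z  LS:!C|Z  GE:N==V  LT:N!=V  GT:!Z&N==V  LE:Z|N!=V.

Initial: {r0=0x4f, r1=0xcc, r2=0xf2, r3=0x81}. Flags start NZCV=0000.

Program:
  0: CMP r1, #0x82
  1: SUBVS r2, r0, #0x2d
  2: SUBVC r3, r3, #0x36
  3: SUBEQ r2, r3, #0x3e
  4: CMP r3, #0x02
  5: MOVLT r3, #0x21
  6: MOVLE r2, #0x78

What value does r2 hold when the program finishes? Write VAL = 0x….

VAL = 0xf2

0: ✓ CMP  NZCV=0010
1: · SUBVS
2: ✓ SUBVC  r3←0x4b
3: · SUBEQ
4: ✓ CMP  NZCV=0010
5: · MOVLT
6: · MOVLE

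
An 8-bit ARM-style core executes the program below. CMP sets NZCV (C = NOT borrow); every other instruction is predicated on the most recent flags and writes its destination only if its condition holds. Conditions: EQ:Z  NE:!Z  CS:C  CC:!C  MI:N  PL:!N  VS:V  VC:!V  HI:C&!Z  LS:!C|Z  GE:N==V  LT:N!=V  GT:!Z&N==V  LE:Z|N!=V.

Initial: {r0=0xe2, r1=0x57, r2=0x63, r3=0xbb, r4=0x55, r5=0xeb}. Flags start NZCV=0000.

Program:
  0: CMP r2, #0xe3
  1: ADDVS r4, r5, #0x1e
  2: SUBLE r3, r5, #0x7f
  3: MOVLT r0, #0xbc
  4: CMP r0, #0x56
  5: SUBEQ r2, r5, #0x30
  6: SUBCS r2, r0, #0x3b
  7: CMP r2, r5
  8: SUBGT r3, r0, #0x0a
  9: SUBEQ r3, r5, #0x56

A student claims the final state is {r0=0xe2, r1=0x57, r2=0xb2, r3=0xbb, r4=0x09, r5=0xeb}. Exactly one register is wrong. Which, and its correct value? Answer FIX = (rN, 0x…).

FIX = (r2, 0xa7)

0: ✓ CMP  NZCV=1001
1: ✓ ADDVS  r4←0x09
2: · SUBLE
3: · MOVLT
4: ✓ CMP  NZCV=1010
5: · SUBEQ
6: ✓ SUBCS  r2←0xa7
7: ✓ CMP  NZCV=1000
8: · SUBGT
9: · SUBEQ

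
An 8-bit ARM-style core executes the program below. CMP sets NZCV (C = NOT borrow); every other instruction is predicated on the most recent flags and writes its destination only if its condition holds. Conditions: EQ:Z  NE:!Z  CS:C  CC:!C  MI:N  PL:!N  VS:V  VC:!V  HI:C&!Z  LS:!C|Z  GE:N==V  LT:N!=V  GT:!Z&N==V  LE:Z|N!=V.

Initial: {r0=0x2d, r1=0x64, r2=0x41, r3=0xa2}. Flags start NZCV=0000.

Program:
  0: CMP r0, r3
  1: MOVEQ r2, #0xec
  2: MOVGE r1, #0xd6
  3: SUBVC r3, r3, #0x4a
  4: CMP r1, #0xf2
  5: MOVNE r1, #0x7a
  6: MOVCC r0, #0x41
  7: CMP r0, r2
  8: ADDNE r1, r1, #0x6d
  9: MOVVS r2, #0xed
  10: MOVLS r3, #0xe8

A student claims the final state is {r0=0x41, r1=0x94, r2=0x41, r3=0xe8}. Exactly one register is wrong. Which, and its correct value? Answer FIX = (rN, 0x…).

FIX = (r1, 0x7a)

[0] flags=1001 → (cmp)
[1] flags=1001 EQ?F → skip
[2] flags=1001 GE?T → r1=0xd6
[3] flags=1001 VC?F → skip
[4] flags=1000 → (cmp)
[5] flags=1000 NE?T → r1=0x7a
[6] flags=1000 CC?T → r0=0x41
[7] flags=0110 → (cmp)
[8] flags=0110 NE?F → skip
[9] flags=0110 VS?F → skip
[10] flags=0110 LS?T → r3=0xe8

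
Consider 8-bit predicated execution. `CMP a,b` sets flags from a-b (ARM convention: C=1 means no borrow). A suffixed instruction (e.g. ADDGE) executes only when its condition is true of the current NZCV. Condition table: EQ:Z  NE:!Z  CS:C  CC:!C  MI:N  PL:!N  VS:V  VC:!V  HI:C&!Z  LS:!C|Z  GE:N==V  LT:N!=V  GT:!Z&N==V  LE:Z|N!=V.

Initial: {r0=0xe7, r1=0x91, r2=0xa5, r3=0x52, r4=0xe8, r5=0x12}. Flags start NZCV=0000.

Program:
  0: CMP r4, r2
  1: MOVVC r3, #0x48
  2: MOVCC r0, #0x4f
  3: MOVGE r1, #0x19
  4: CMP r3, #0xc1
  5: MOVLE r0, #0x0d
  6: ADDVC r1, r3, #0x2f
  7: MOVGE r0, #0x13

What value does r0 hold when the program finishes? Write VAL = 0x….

VAL = 0x13

[0] flags=0010 → (cmp)
[1] flags=0010 VC?T → r3=0x48
[2] flags=0010 CC?F → skip
[3] flags=0010 GE?T → r1=0x19
[4] flags=1001 → (cmp)
[5] flags=1001 LE?F → skip
[6] flags=1001 VC?F → skip
[7] flags=1001 GE?T → r0=0x13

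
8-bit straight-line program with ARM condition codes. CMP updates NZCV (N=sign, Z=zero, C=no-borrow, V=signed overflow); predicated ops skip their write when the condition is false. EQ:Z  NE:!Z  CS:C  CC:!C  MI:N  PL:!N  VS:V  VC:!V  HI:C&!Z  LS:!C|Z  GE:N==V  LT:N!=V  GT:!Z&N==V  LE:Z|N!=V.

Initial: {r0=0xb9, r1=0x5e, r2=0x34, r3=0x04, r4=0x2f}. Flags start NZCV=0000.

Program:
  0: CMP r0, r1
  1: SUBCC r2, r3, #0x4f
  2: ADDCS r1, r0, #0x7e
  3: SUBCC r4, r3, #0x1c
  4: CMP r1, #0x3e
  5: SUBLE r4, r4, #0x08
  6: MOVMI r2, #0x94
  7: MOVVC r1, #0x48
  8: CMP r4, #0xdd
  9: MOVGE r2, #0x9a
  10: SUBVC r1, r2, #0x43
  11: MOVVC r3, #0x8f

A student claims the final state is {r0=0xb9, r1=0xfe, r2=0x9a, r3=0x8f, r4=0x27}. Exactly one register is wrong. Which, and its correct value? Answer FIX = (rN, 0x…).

[0] flags=0011 → (cmp)
[1] flags=0011 CC?F → skip
[2] flags=0011 CS?T → r1=0x37
[3] flags=0011 CC?F → skip
[4] flags=1000 → (cmp)
[5] flags=1000 LE?T → r4=0x27
[6] flags=1000 MI?T → r2=0x94
[7] flags=1000 VC?T → r1=0x48
[8] flags=0000 → (cmp)
[9] flags=0000 GE?T → r2=0x9a
[10] flags=0000 VC?T → r1=0x57
[11] flags=0000 VC?T → r3=0x8f

FIX = (r1, 0x57)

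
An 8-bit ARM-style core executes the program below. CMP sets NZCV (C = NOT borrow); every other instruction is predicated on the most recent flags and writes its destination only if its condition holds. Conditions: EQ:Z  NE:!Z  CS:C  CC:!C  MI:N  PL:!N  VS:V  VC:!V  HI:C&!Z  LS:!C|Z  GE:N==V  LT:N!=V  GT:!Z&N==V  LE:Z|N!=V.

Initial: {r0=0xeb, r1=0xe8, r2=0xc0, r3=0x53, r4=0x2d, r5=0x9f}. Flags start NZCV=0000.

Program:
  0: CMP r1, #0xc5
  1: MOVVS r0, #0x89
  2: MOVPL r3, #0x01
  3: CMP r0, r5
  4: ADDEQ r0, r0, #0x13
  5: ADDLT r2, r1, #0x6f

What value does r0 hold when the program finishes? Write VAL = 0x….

VAL = 0xeb

[0] flags=0010 → (cmp)
[1] flags=0010 VS?F → skip
[2] flags=0010 PL?T → r3=0x01
[3] flags=0010 → (cmp)
[4] flags=0010 EQ?F → skip
[5] flags=0010 LT?F → skip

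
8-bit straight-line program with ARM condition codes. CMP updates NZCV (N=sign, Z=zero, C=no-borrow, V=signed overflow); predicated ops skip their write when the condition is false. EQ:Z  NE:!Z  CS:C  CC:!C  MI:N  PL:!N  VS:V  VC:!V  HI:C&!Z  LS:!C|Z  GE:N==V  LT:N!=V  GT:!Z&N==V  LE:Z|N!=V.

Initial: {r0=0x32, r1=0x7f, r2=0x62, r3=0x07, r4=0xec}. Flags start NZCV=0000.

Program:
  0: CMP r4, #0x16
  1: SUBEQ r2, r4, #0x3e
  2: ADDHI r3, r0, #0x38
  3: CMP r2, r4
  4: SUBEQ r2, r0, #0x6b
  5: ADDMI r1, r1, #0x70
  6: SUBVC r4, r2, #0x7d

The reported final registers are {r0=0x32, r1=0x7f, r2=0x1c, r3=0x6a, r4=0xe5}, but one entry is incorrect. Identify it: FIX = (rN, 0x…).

FIX = (r2, 0x62)

0: ✓ CMP  NZCV=1010
1: · SUBEQ
2: ✓ ADDHI  r3←0x6a
3: ✓ CMP  NZCV=0000
4: · SUBEQ
5: · ADDMI
6: ✓ SUBVC  r4←0xe5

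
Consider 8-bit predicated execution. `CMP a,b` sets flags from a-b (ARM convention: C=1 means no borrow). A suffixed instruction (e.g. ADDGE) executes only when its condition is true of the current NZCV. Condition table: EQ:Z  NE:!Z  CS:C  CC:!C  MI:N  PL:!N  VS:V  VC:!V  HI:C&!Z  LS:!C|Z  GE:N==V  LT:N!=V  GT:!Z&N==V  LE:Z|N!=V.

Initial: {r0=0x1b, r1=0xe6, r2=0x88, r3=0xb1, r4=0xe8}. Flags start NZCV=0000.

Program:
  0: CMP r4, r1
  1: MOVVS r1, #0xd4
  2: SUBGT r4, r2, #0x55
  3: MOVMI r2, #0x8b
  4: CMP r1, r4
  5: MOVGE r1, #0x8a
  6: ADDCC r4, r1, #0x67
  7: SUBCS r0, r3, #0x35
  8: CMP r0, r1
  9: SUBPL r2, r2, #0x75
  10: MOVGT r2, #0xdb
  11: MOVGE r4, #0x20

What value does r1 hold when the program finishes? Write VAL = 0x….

VAL = 0xe6

[0] flags=0010 → (cmp)
[1] flags=0010 VS?F → skip
[2] flags=0010 GT?T → r4=0x33
[3] flags=0010 MI?F → skip
[4] flags=1010 → (cmp)
[5] flags=1010 GE?F → skip
[6] flags=1010 CC?F → skip
[7] flags=1010 CS?T → r0=0x7c
[8] flags=1001 → (cmp)
[9] flags=1001 PL?F → skip
[10] flags=1001 GT?T → r2=0xdb
[11] flags=1001 GE?T → r4=0x20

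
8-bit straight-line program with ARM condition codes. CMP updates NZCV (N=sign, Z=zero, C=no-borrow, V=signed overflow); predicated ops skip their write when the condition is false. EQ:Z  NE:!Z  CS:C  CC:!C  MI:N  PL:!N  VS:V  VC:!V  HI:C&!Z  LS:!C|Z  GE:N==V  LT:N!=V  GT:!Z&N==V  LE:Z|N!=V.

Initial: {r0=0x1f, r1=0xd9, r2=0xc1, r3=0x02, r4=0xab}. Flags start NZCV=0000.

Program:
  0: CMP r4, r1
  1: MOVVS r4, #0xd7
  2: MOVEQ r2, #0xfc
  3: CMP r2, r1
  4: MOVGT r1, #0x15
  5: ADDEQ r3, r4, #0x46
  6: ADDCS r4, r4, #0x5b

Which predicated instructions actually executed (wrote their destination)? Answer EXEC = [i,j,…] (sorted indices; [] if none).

[0] flags=1000 → (cmp)
[1] flags=1000 VS?F → skip
[2] flags=1000 EQ?F → skip
[3] flags=1000 → (cmp)
[4] flags=1000 GT?F → skip
[5] flags=1000 EQ?F → skip
[6] flags=1000 CS?F → skip

EXEC = []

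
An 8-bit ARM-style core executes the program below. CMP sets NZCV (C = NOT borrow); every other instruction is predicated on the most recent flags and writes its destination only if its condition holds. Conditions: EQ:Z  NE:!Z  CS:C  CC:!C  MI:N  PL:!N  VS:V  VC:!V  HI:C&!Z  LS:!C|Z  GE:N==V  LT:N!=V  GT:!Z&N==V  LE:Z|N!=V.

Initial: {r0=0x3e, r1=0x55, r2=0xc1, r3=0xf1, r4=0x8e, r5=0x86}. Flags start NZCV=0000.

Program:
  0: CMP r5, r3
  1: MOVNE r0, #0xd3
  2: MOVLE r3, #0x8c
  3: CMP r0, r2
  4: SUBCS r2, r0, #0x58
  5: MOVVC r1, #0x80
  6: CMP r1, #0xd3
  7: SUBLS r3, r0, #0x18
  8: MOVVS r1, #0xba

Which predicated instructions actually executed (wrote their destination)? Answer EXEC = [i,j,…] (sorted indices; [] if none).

[0] flags=1000 → (cmp)
[1] flags=1000 NE?T → r0=0xd3
[2] flags=1000 LE?T → r3=0x8c
[3] flags=0010 → (cmp)
[4] flags=0010 CS?T → r2=0x7b
[5] flags=0010 VC?T → r1=0x80
[6] flags=1000 → (cmp)
[7] flags=1000 LS?T → r3=0xbb
[8] flags=1000 VS?F → skip

EXEC = [1,2,4,5,7]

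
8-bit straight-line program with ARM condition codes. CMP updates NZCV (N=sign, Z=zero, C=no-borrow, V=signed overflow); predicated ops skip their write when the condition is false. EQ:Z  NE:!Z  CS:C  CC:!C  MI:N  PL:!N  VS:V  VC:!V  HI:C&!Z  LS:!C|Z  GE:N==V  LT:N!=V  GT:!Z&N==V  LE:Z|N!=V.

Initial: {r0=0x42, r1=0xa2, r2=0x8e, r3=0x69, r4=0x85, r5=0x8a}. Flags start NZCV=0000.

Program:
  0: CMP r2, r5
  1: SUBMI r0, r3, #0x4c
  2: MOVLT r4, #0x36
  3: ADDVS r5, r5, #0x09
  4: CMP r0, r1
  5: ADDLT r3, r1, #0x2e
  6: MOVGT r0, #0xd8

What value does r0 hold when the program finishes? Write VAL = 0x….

VAL = 0xd8

[0] flags=0010 → (cmp)
[1] flags=0010 MI?F → skip
[2] flags=0010 LT?F → skip
[3] flags=0010 VS?F → skip
[4] flags=1001 → (cmp)
[5] flags=1001 LT?F → skip
[6] flags=1001 GT?T → r0=0xd8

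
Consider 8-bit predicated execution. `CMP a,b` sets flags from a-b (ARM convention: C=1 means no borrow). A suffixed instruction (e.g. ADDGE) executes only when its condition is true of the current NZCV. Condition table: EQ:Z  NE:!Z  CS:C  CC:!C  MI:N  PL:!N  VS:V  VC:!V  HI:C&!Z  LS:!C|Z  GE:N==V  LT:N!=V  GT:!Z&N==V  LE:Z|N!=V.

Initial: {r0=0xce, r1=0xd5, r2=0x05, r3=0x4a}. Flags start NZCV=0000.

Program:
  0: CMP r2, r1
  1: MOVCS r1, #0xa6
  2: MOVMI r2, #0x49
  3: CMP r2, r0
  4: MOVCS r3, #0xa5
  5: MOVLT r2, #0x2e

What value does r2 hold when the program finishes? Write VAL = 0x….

VAL = 0x05

[0] flags=0000 → (cmp)
[1] flags=0000 CS?F → skip
[2] flags=0000 MI?F → skip
[3] flags=0000 → (cmp)
[4] flags=0000 CS?F → skip
[5] flags=0000 LT?F → skip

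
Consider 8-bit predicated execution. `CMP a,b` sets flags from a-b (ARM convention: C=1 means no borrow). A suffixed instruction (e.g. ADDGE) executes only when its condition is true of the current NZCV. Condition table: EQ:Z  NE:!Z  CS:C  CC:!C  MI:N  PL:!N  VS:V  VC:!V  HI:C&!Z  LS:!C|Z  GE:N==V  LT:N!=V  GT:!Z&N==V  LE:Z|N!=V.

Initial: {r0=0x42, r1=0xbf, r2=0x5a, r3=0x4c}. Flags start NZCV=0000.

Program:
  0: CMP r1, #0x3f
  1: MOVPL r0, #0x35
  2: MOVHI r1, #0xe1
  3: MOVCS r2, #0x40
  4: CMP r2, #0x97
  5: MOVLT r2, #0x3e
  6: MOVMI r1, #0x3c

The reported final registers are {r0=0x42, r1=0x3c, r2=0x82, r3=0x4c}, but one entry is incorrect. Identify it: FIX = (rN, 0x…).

FIX = (r2, 0x40)

0: ✓ CMP  NZCV=1010
1: · MOVPL
2: ✓ MOVHI  r1←0xe1
3: ✓ MOVCS  r2←0x40
4: ✓ CMP  NZCV=1001
5: · MOVLT
6: ✓ MOVMI  r1←0x3c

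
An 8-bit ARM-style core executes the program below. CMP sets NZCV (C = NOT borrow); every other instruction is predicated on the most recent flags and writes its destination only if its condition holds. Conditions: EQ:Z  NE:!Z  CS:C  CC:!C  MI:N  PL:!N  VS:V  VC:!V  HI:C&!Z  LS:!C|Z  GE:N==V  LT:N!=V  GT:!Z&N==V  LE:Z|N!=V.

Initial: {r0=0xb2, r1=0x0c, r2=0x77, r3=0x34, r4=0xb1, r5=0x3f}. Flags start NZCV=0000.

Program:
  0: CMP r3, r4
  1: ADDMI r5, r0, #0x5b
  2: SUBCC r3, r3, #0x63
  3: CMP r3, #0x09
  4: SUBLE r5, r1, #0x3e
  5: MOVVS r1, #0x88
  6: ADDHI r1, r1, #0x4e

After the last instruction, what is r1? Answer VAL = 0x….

VAL = 0x5a

[0] flags=1001 → (cmp)
[1] flags=1001 MI?T → r5=0x0d
[2] flags=1001 CC?T → r3=0xd1
[3] flags=1010 → (cmp)
[4] flags=1010 LE?T → r5=0xce
[5] flags=1010 VS?F → skip
[6] flags=1010 HI?T → r1=0x5a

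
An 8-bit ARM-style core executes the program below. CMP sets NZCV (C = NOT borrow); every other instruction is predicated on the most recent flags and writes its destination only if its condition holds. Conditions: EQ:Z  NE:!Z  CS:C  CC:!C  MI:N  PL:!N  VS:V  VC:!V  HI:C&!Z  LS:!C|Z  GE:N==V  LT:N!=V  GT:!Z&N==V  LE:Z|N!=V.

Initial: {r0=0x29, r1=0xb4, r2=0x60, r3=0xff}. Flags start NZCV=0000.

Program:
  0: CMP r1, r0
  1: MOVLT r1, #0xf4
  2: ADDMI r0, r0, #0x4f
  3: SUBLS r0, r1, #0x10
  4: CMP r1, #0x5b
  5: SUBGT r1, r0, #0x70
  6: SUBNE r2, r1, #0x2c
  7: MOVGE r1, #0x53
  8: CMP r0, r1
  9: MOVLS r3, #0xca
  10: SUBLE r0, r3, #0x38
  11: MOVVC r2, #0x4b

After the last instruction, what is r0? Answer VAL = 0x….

0: ✓ CMP  NZCV=1010
1: ✓ MOVLT  r1←0xf4
2: ✓ ADDMI  r0←0x78
3: · SUBLS
4: ✓ CMP  NZCV=1010
5: · SUBGT
6: ✓ SUBNE  r2←0xc8
7: · MOVGE
8: ✓ CMP  NZCV=1001
9: ✓ MOVLS  r3←0xca
10: · SUBLE
11: · MOVVC

VAL = 0x78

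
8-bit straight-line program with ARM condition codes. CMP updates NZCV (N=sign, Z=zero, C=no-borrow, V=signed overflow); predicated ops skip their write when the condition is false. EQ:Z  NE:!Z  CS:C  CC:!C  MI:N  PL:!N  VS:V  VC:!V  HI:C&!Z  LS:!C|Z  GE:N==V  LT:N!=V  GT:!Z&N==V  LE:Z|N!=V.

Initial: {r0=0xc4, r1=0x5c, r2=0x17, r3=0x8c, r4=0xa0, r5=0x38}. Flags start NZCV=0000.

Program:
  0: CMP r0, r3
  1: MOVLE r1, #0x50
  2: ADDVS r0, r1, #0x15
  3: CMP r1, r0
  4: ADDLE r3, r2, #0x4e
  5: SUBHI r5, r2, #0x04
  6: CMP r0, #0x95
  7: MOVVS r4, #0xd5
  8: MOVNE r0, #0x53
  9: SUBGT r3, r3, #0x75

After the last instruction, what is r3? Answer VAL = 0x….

VAL = 0x17

0: ✓ CMP  NZCV=0010
1: · MOVLE
2: · ADDVS
3: ✓ CMP  NZCV=1001
4: · ADDLE
5: · SUBHI
6: ✓ CMP  NZCV=0010
7: · MOVVS
8: ✓ MOVNE  r0←0x53
9: ✓ SUBGT  r3←0x17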